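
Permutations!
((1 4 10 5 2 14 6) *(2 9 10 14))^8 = (14)(5 10 9)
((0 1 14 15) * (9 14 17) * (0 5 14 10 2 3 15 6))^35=(0 17 10 3 5 6 1 9 2 15 14)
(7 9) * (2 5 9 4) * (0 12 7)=(0 12 7 4 2 5 9)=[12, 1, 5, 3, 2, 9, 6, 4, 8, 0, 10, 11, 7]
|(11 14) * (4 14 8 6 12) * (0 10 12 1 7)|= |(0 10 12 4 14 11 8 6 1 7)|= 10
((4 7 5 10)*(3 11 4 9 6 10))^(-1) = (3 5 7 4 11)(6 9 10)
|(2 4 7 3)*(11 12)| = 4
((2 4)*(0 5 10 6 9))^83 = (0 6 5 9 10)(2 4)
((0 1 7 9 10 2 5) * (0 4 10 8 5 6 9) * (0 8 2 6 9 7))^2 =((0 1)(2 9)(4 10 6 7 8 5))^2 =(4 6 8)(5 10 7)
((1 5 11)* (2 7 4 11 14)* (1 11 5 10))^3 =(1 10)(2 5 7 14 4)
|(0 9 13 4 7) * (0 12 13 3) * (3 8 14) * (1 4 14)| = |(0 9 8 1 4 7 12 13 14 3)| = 10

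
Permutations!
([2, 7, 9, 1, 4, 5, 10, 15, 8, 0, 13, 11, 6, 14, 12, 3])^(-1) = [9, 3, 0, 15, 4, 5, 12, 1, 8, 2, 6, 11, 14, 10, 13, 7]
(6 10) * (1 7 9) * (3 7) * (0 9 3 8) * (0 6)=(0 9 1 8 6 10)(3 7)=[9, 8, 2, 7, 4, 5, 10, 3, 6, 1, 0]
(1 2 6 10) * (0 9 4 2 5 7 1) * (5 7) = (0 9 4 2 6 10)(1 7) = [9, 7, 6, 3, 2, 5, 10, 1, 8, 4, 0]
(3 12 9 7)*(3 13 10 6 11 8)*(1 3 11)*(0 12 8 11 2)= (0 12 9 7 13 10 6 1 3 8 2)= [12, 3, 0, 8, 4, 5, 1, 13, 2, 7, 6, 11, 9, 10]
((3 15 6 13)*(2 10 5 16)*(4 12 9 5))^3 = (2 12 16 4 5 10 9)(3 13 6 15)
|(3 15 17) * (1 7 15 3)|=4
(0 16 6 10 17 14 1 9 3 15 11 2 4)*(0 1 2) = (0 16 6 10 17 14 2 4 1 9 3 15 11) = [16, 9, 4, 15, 1, 5, 10, 7, 8, 3, 17, 0, 12, 13, 2, 11, 6, 14]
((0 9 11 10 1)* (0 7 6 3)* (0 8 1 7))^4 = ((0 9 11 10 7 6 3 8 1))^4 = (0 7 1 10 8 11 3 9 6)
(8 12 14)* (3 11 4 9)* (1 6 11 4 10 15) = [0, 6, 2, 4, 9, 5, 11, 7, 12, 3, 15, 10, 14, 13, 8, 1] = (1 6 11 10 15)(3 4 9)(8 12 14)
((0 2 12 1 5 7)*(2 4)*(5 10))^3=((0 4 2 12 1 10 5 7))^3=(0 12 5 4 1 7 2 10)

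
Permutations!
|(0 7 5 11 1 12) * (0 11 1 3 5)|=|(0 7)(1 12 11 3 5)|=10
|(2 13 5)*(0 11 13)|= |(0 11 13 5 2)|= 5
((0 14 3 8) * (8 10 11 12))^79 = (0 3 11 8 14 10 12)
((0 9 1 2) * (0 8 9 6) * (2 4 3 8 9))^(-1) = (0 6)(1 9 2 8 3 4)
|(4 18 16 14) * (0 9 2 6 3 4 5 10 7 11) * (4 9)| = |(0 4 18 16 14 5 10 7 11)(2 6 3 9)| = 36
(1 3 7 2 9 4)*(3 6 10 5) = (1 6 10 5 3 7 2 9 4) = [0, 6, 9, 7, 1, 3, 10, 2, 8, 4, 5]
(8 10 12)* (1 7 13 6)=[0, 7, 2, 3, 4, 5, 1, 13, 10, 9, 12, 11, 8, 6]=(1 7 13 6)(8 10 12)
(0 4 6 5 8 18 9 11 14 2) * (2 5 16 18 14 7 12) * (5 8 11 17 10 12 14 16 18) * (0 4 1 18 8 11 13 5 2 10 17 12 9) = (0 1 18)(2 4 6 8 16)(5 13)(7 14 11)(9 12 10) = [1, 18, 4, 3, 6, 13, 8, 14, 16, 12, 9, 7, 10, 5, 11, 15, 2, 17, 0]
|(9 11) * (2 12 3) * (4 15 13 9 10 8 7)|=24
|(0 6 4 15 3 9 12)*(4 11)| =8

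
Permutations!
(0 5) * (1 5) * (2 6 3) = (0 1 5)(2 6 3) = [1, 5, 6, 2, 4, 0, 3]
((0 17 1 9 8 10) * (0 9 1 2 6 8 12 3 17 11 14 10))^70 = ((0 11 14 10 9 12 3 17 2 6 8))^70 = (0 9 2 11 12 6 14 3 8 10 17)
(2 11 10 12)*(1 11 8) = (1 11 10 12 2 8) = [0, 11, 8, 3, 4, 5, 6, 7, 1, 9, 12, 10, 2]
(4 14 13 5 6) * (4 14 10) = (4 10)(5 6 14 13) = [0, 1, 2, 3, 10, 6, 14, 7, 8, 9, 4, 11, 12, 5, 13]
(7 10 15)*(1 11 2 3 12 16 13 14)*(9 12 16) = [0, 11, 3, 16, 4, 5, 6, 10, 8, 12, 15, 2, 9, 14, 1, 7, 13] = (1 11 2 3 16 13 14)(7 10 15)(9 12)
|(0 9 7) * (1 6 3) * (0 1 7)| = 4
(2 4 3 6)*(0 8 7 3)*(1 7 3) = (0 8 3 6 2 4)(1 7) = [8, 7, 4, 6, 0, 5, 2, 1, 3]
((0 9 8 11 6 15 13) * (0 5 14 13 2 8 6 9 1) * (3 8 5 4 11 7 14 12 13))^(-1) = (0 1)(2 15 6 9 11 4 13 12 5)(3 14 7 8)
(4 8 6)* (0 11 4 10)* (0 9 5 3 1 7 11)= [0, 7, 2, 1, 8, 3, 10, 11, 6, 5, 9, 4]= (1 7 11 4 8 6 10 9 5 3)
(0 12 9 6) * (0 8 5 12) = [0, 1, 2, 3, 4, 12, 8, 7, 5, 6, 10, 11, 9] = (5 12 9 6 8)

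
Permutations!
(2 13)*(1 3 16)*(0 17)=[17, 3, 13, 16, 4, 5, 6, 7, 8, 9, 10, 11, 12, 2, 14, 15, 1, 0]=(0 17)(1 3 16)(2 13)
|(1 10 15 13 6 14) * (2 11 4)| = |(1 10 15 13 6 14)(2 11 4)| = 6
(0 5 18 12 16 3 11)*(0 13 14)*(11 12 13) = [5, 1, 2, 12, 4, 18, 6, 7, 8, 9, 10, 11, 16, 14, 0, 15, 3, 17, 13] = (0 5 18 13 14)(3 12 16)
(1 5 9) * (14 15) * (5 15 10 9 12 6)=[0, 15, 2, 3, 4, 12, 5, 7, 8, 1, 9, 11, 6, 13, 10, 14]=(1 15 14 10 9)(5 12 6)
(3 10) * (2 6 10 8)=[0, 1, 6, 8, 4, 5, 10, 7, 2, 9, 3]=(2 6 10 3 8)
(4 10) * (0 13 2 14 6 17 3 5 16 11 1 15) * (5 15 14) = [13, 14, 5, 15, 10, 16, 17, 7, 8, 9, 4, 1, 12, 2, 6, 0, 11, 3] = (0 13 2 5 16 11 1 14 6 17 3 15)(4 10)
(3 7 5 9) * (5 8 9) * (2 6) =(2 6)(3 7 8 9) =[0, 1, 6, 7, 4, 5, 2, 8, 9, 3]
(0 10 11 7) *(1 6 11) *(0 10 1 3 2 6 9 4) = (0 1 9 4)(2 6 11 7 10 3) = [1, 9, 6, 2, 0, 5, 11, 10, 8, 4, 3, 7]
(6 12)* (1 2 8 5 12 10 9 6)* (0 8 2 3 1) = [8, 3, 2, 1, 4, 12, 10, 7, 5, 6, 9, 11, 0] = (0 8 5 12)(1 3)(6 10 9)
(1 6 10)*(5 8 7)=(1 6 10)(5 8 7)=[0, 6, 2, 3, 4, 8, 10, 5, 7, 9, 1]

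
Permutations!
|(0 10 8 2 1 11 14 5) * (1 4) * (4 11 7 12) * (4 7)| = |(0 10 8 2 11 14 5)(1 4)(7 12)| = 14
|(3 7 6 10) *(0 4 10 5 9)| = |(0 4 10 3 7 6 5 9)| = 8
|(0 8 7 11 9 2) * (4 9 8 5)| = 15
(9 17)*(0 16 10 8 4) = (0 16 10 8 4)(9 17) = [16, 1, 2, 3, 0, 5, 6, 7, 4, 17, 8, 11, 12, 13, 14, 15, 10, 9]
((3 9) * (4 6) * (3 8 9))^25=((4 6)(8 9))^25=(4 6)(8 9)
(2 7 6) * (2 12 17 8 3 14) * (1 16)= (1 16)(2 7 6 12 17 8 3 14)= [0, 16, 7, 14, 4, 5, 12, 6, 3, 9, 10, 11, 17, 13, 2, 15, 1, 8]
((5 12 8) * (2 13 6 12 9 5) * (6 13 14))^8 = ((2 14 6 12 8)(5 9))^8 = (2 12 14 8 6)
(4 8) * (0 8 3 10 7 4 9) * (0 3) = (0 8 9 3 10 7 4) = [8, 1, 2, 10, 0, 5, 6, 4, 9, 3, 7]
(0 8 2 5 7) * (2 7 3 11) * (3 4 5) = (0 8 7)(2 3 11)(4 5) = [8, 1, 3, 11, 5, 4, 6, 0, 7, 9, 10, 2]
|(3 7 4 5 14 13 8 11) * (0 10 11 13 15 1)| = |(0 10 11 3 7 4 5 14 15 1)(8 13)| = 10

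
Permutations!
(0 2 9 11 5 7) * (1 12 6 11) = (0 2 9 1 12 6 11 5 7) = [2, 12, 9, 3, 4, 7, 11, 0, 8, 1, 10, 5, 6]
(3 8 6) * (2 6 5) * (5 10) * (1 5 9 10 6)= (1 5 2)(3 8 6)(9 10)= [0, 5, 1, 8, 4, 2, 3, 7, 6, 10, 9]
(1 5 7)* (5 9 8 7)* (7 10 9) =[0, 7, 2, 3, 4, 5, 6, 1, 10, 8, 9] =(1 7)(8 10 9)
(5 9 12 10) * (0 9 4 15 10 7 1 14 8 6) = (0 9 12 7 1 14 8 6)(4 15 10 5) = [9, 14, 2, 3, 15, 4, 0, 1, 6, 12, 5, 11, 7, 13, 8, 10]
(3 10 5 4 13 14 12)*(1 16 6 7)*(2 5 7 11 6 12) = (1 16 12 3 10 7)(2 5 4 13 14)(6 11) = [0, 16, 5, 10, 13, 4, 11, 1, 8, 9, 7, 6, 3, 14, 2, 15, 12]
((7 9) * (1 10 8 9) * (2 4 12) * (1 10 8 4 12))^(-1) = ((1 8 9 7 10 4)(2 12))^(-1) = (1 4 10 7 9 8)(2 12)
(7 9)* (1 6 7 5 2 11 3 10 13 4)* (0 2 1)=[2, 6, 11, 10, 0, 1, 7, 9, 8, 5, 13, 3, 12, 4]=(0 2 11 3 10 13 4)(1 6 7 9 5)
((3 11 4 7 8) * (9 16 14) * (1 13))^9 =(16)(1 13)(3 8 7 4 11)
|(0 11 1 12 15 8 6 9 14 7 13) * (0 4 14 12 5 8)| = |(0 11 1 5 8 6 9 12 15)(4 14 7 13)| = 36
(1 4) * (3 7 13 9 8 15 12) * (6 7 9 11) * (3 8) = [0, 4, 2, 9, 1, 5, 7, 13, 15, 3, 10, 6, 8, 11, 14, 12] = (1 4)(3 9)(6 7 13 11)(8 15 12)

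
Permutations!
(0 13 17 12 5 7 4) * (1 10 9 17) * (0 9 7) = (0 13 1 10 7 4 9 17 12 5) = [13, 10, 2, 3, 9, 0, 6, 4, 8, 17, 7, 11, 5, 1, 14, 15, 16, 12]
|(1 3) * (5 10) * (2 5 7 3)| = 6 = |(1 2 5 10 7 3)|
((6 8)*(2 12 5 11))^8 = (12) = ((2 12 5 11)(6 8))^8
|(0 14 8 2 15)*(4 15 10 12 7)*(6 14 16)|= 11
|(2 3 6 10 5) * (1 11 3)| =7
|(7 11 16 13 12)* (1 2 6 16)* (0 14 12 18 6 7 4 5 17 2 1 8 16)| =|(0 14 12 4 5 17 2 7 11 8 16 13 18 6)| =14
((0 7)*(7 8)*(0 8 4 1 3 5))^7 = (0 1 5 4 3)(7 8)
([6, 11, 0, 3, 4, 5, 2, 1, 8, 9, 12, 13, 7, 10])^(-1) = (0 2 6)(1 7 12 10 13 11)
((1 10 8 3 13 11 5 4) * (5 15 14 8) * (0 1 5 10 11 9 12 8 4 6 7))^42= (0 5 15)(1 6 14)(3 9 8 13 12)(4 11 7)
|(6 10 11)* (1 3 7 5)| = |(1 3 7 5)(6 10 11)| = 12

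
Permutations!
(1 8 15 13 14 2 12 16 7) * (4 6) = (1 8 15 13 14 2 12 16 7)(4 6) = [0, 8, 12, 3, 6, 5, 4, 1, 15, 9, 10, 11, 16, 14, 2, 13, 7]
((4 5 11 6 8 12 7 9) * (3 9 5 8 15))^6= ((3 9 4 8 12 7 5 11 6 15))^6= (3 5 4 6 12)(7 9 11 8 15)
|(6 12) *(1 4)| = 2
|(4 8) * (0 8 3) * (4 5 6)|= |(0 8 5 6 4 3)|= 6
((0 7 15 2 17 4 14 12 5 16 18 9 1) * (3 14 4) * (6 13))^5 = (0 3 18 15 12 1 17 16 7 14 9 2 5)(6 13)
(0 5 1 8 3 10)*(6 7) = (0 5 1 8 3 10)(6 7) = [5, 8, 2, 10, 4, 1, 7, 6, 3, 9, 0]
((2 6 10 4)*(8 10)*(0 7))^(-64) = (2 6 8 10 4)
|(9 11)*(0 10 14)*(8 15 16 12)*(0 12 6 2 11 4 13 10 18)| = 12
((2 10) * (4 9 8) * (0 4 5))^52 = (10)(0 9 5 4 8)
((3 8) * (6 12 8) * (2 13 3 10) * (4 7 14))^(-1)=(2 10 8 12 6 3 13)(4 14 7)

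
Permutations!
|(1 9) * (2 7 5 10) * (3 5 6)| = 6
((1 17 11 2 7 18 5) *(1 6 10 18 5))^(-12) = (1 6 2)(5 11 18)(7 17 10)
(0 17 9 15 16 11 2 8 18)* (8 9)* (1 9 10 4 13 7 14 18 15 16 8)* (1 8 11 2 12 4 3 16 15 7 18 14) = (0 17 8 7 1 9 15 11 12 4 13 18)(2 10 3 16) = [17, 9, 10, 16, 13, 5, 6, 1, 7, 15, 3, 12, 4, 18, 14, 11, 2, 8, 0]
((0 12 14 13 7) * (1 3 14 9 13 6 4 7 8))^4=(0 8 6 12 1 4 9 3 7 13 14)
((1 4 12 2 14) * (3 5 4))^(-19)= (1 5 12 14 3 4 2)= ((1 3 5 4 12 2 14))^(-19)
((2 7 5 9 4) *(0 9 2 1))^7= (0 1 4 9)(2 7 5)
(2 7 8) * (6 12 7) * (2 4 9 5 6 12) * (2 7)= (2 12)(4 9 5 6 7 8)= [0, 1, 12, 3, 9, 6, 7, 8, 4, 5, 10, 11, 2]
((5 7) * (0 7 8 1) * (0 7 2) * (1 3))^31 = (0 2)(1 7 5 8 3)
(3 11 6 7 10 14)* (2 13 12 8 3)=[0, 1, 13, 11, 4, 5, 7, 10, 3, 9, 14, 6, 8, 12, 2]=(2 13 12 8 3 11 6 7 10 14)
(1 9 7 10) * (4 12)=(1 9 7 10)(4 12)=[0, 9, 2, 3, 12, 5, 6, 10, 8, 7, 1, 11, 4]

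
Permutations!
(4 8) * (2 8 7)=(2 8 4 7)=[0, 1, 8, 3, 7, 5, 6, 2, 4]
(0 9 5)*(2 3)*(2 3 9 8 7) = [8, 1, 9, 3, 4, 0, 6, 2, 7, 5] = (0 8 7 2 9 5)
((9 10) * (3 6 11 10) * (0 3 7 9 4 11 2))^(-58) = ((0 3 6 2)(4 11 10)(7 9))^(-58) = (0 6)(2 3)(4 10 11)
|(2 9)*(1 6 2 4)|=5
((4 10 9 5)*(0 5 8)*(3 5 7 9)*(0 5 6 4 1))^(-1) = ((0 7 9 8 5 1)(3 6 4 10))^(-1) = (0 1 5 8 9 7)(3 10 4 6)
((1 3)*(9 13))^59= ((1 3)(9 13))^59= (1 3)(9 13)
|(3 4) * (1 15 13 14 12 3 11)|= 8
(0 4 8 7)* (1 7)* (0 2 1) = [4, 7, 1, 3, 8, 5, 6, 2, 0] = (0 4 8)(1 7 2)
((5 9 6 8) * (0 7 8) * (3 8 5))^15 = (9)(3 8)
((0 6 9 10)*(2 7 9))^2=(0 2 9)(6 7 10)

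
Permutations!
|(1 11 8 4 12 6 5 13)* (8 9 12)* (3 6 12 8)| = 9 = |(1 11 9 8 4 3 6 5 13)|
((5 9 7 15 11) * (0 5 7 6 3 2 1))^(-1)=((0 5 9 6 3 2 1)(7 15 11))^(-1)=(0 1 2 3 6 9 5)(7 11 15)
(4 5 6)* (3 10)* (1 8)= (1 8)(3 10)(4 5 6)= [0, 8, 2, 10, 5, 6, 4, 7, 1, 9, 3]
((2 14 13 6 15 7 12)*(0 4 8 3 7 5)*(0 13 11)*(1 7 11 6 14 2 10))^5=(15)(1 7 12 10)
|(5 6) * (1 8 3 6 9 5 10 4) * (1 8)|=10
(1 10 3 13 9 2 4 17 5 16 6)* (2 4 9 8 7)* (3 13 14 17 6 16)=(1 10 13 8 7 2 9 4 6)(3 14 17 5)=[0, 10, 9, 14, 6, 3, 1, 2, 7, 4, 13, 11, 12, 8, 17, 15, 16, 5]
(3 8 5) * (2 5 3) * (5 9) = (2 9 5)(3 8) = [0, 1, 9, 8, 4, 2, 6, 7, 3, 5]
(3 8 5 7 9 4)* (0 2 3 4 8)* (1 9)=[2, 9, 3, 0, 4, 7, 6, 1, 5, 8]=(0 2 3)(1 9 8 5 7)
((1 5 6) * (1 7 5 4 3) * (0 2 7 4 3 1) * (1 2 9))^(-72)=(9)(2 6 7 4 5)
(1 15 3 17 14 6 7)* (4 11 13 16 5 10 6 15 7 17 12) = (1 7)(3 12 4 11 13 16 5 10 6 17 14 15) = [0, 7, 2, 12, 11, 10, 17, 1, 8, 9, 6, 13, 4, 16, 15, 3, 5, 14]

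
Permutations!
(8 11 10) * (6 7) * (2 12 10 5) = (2 12 10 8 11 5)(6 7) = [0, 1, 12, 3, 4, 2, 7, 6, 11, 9, 8, 5, 10]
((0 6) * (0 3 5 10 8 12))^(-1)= (0 12 8 10 5 3 6)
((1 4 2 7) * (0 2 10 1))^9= ((0 2 7)(1 4 10))^9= (10)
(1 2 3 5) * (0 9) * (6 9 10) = (0 10 6 9)(1 2 3 5) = [10, 2, 3, 5, 4, 1, 9, 7, 8, 0, 6]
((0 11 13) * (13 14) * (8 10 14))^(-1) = ((0 11 8 10 14 13))^(-1) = (0 13 14 10 8 11)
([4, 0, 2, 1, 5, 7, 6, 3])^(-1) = [1, 3, 2, 7, 0, 4, 6, 5]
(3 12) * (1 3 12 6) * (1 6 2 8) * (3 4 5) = (12)(1 4 5 3 2 8) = [0, 4, 8, 2, 5, 3, 6, 7, 1, 9, 10, 11, 12]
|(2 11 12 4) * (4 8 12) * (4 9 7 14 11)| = 4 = |(2 4)(7 14 11 9)(8 12)|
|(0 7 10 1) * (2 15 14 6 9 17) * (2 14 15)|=|(0 7 10 1)(6 9 17 14)|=4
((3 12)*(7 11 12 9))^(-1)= (3 12 11 7 9)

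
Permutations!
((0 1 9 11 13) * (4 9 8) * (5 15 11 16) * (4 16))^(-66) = ((0 1 8 16 5 15 11 13)(4 9))^(-66) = (0 11 5 8)(1 13 15 16)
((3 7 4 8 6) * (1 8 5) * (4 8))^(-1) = ((1 4 5)(3 7 8 6))^(-1) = (1 5 4)(3 6 8 7)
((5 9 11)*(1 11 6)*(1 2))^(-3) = (1 9)(2 5)(6 11)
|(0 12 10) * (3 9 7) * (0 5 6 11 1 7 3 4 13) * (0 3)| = 12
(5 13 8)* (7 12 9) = (5 13 8)(7 12 9) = [0, 1, 2, 3, 4, 13, 6, 12, 5, 7, 10, 11, 9, 8]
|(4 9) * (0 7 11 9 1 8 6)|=8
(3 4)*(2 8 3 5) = [0, 1, 8, 4, 5, 2, 6, 7, 3] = (2 8 3 4 5)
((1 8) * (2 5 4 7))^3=(1 8)(2 7 4 5)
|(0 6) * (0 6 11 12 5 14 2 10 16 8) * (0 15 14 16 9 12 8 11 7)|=10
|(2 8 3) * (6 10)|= 6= |(2 8 3)(6 10)|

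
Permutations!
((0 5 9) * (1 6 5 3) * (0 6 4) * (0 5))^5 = ((0 3 1 4 5 9 6))^5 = (0 9 4 3 6 5 1)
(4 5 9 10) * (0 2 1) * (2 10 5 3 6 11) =[10, 0, 1, 6, 3, 9, 11, 7, 8, 5, 4, 2] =(0 10 4 3 6 11 2 1)(5 9)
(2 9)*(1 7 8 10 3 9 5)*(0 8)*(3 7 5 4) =(0 8 10 7)(1 5)(2 4 3 9) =[8, 5, 4, 9, 3, 1, 6, 0, 10, 2, 7]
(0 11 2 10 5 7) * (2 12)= (0 11 12 2 10 5 7)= [11, 1, 10, 3, 4, 7, 6, 0, 8, 9, 5, 12, 2]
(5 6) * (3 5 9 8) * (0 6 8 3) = [6, 1, 2, 5, 4, 8, 9, 7, 0, 3] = (0 6 9 3 5 8)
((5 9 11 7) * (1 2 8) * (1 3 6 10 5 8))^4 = ((1 2)(3 6 10 5 9 11 7 8))^4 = (3 9)(5 8)(6 11)(7 10)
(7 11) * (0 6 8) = (0 6 8)(7 11) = [6, 1, 2, 3, 4, 5, 8, 11, 0, 9, 10, 7]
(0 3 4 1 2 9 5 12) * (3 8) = (0 8 3 4 1 2 9 5 12) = [8, 2, 9, 4, 1, 12, 6, 7, 3, 5, 10, 11, 0]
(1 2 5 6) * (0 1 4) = [1, 2, 5, 3, 0, 6, 4] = (0 1 2 5 6 4)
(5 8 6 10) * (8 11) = [0, 1, 2, 3, 4, 11, 10, 7, 6, 9, 5, 8] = (5 11 8 6 10)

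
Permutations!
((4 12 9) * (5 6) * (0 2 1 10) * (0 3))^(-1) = (0 3 10 1 2)(4 9 12)(5 6)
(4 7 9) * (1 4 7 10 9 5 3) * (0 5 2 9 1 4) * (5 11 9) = (0 11 9 7 2 5 3 4 10 1) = [11, 0, 5, 4, 10, 3, 6, 2, 8, 7, 1, 9]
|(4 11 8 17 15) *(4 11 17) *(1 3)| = |(1 3)(4 17 15 11 8)| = 10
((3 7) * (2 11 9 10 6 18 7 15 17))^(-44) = ((2 11 9 10 6 18 7 3 15 17))^(-44) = (2 7 9 15 6)(3 10 17 18 11)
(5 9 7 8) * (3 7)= (3 7 8 5 9)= [0, 1, 2, 7, 4, 9, 6, 8, 5, 3]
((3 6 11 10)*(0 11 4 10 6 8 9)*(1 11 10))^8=((0 10 3 8 9)(1 11 6 4))^8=(11)(0 8 10 9 3)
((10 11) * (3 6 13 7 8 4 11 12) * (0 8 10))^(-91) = ((0 8 4 11)(3 6 13 7 10 12))^(-91) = (0 8 4 11)(3 12 10 7 13 6)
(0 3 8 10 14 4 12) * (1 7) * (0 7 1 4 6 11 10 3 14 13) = (0 14 6 11 10 13)(3 8)(4 12 7) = [14, 1, 2, 8, 12, 5, 11, 4, 3, 9, 13, 10, 7, 0, 6]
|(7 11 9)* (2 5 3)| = |(2 5 3)(7 11 9)| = 3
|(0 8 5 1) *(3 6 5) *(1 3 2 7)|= |(0 8 2 7 1)(3 6 5)|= 15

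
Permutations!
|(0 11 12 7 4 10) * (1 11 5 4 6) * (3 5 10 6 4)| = |(0 10)(1 11 12 7 4 6)(3 5)| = 6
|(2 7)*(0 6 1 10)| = 4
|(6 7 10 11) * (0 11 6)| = |(0 11)(6 7 10)| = 6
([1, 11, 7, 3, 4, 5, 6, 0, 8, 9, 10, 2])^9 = (0 7 2 11 1)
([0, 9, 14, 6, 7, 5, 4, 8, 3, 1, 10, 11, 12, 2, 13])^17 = (1 9)(2 13 14)(3 4 8 6 7)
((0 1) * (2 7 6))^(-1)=(0 1)(2 6 7)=((0 1)(2 7 6))^(-1)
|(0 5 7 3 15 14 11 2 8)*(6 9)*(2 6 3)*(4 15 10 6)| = |(0 5 7 2 8)(3 10 6 9)(4 15 14 11)| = 20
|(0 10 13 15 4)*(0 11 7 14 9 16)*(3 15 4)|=|(0 10 13 4 11 7 14 9 16)(3 15)|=18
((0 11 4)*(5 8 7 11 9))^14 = (11)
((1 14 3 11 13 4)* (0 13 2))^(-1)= ((0 13 4 1 14 3 11 2))^(-1)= (0 2 11 3 14 1 4 13)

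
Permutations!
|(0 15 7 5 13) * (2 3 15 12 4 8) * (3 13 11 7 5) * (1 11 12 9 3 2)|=|(0 9 3 15 5 12 4 8 1 11 7 2 13)|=13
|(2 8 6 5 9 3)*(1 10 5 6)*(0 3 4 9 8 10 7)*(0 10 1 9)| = 10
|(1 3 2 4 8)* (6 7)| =10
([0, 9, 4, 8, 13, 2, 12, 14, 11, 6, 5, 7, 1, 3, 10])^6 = (1 6)(2 7 13 10 8)(3 5 11 4 14)(9 12)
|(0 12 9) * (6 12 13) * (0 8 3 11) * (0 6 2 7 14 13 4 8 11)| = 4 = |(0 4 8 3)(2 7 14 13)(6 12 9 11)|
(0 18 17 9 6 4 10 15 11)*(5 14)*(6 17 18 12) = (18)(0 12 6 4 10 15 11)(5 14)(9 17) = [12, 1, 2, 3, 10, 14, 4, 7, 8, 17, 15, 0, 6, 13, 5, 11, 16, 9, 18]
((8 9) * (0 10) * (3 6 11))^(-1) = ((0 10)(3 6 11)(8 9))^(-1) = (0 10)(3 11 6)(8 9)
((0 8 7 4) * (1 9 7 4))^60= ((0 8 4)(1 9 7))^60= (9)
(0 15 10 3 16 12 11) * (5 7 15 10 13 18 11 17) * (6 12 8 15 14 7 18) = (0 10 3 16 8 15 13 6 12 17 5 18 11)(7 14) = [10, 1, 2, 16, 4, 18, 12, 14, 15, 9, 3, 0, 17, 6, 7, 13, 8, 5, 11]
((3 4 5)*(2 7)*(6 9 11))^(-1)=(2 7)(3 5 4)(6 11 9)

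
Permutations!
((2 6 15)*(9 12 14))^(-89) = (2 6 15)(9 12 14)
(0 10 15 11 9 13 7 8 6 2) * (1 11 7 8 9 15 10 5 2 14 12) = (0 5 2)(1 11 15 7 9 13 8 6 14 12) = [5, 11, 0, 3, 4, 2, 14, 9, 6, 13, 10, 15, 1, 8, 12, 7]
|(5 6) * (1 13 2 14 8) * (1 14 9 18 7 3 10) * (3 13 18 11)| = |(1 18 7 13 2 9 11 3 10)(5 6)(8 14)| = 18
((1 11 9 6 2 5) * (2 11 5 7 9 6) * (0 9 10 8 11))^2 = (0 2 10 11)(6 9 7 8)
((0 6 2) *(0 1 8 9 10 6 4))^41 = (0 4)(1 2 6 10 9 8)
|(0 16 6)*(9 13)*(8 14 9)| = |(0 16 6)(8 14 9 13)| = 12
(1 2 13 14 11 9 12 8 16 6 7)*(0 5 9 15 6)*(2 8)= (0 5 9 12 2 13 14 11 15 6 7 1 8 16)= [5, 8, 13, 3, 4, 9, 7, 1, 16, 12, 10, 15, 2, 14, 11, 6, 0]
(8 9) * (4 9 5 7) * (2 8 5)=(2 8)(4 9 5 7)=[0, 1, 8, 3, 9, 7, 6, 4, 2, 5]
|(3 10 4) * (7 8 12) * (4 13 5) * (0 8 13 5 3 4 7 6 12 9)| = |(0 8 9)(3 10 5 7 13)(6 12)| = 30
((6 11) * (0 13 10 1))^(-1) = (0 1 10 13)(6 11)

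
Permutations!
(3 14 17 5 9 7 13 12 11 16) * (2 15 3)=(2 15 3 14 17 5 9 7 13 12 11 16)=[0, 1, 15, 14, 4, 9, 6, 13, 8, 7, 10, 16, 11, 12, 17, 3, 2, 5]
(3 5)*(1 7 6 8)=(1 7 6 8)(3 5)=[0, 7, 2, 5, 4, 3, 8, 6, 1]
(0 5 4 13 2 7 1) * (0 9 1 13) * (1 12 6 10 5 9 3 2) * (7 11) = (0 9 12 6 10 5 4)(1 3 2 11 7 13) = [9, 3, 11, 2, 0, 4, 10, 13, 8, 12, 5, 7, 6, 1]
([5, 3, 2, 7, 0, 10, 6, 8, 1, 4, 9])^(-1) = [4, 8, 2, 1, 9, 0, 6, 3, 7, 10, 5]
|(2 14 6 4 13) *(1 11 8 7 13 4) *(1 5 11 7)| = |(1 7 13 2 14 6 5 11 8)| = 9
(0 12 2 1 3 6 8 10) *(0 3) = (0 12 2 1)(3 6 8 10) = [12, 0, 1, 6, 4, 5, 8, 7, 10, 9, 3, 11, 2]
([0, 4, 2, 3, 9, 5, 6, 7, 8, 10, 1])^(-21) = (1 10 9 4)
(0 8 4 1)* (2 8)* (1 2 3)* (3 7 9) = (0 7 9 3 1)(2 8 4) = [7, 0, 8, 1, 2, 5, 6, 9, 4, 3]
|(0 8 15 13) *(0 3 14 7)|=7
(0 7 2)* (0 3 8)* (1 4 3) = (0 7 2 1 4 3 8) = [7, 4, 1, 8, 3, 5, 6, 2, 0]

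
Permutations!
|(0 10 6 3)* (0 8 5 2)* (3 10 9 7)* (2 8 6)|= 14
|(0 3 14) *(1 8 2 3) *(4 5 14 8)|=|(0 1 4 5 14)(2 3 8)|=15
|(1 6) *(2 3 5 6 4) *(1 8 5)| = 12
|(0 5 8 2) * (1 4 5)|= |(0 1 4 5 8 2)|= 6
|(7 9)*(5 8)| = 2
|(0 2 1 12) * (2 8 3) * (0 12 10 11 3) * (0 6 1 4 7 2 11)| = |(12)(0 8 6 1 10)(2 4 7)(3 11)| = 30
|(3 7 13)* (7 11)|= |(3 11 7 13)|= 4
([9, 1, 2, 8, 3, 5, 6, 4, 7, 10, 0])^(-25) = (0 10 9)(3 4 7 8)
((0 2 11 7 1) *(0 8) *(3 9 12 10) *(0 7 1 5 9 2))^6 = (1 10 7 2 9)(3 5 11 12 8)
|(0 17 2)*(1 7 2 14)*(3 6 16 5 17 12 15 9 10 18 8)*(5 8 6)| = |(0 12 15 9 10 18 6 16 8 3 5 17 14 1 7 2)| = 16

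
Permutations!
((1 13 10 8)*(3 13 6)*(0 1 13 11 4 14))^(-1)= ((0 1 6 3 11 4 14)(8 13 10))^(-1)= (0 14 4 11 3 6 1)(8 10 13)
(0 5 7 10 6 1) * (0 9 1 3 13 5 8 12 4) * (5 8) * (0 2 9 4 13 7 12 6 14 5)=(1 4 2 9)(3 7 10 14 5 12 13 8 6)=[0, 4, 9, 7, 2, 12, 3, 10, 6, 1, 14, 11, 13, 8, 5]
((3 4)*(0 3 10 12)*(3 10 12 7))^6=((0 10 7 3 4 12))^6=(12)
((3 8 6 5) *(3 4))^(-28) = (3 6 4 8 5) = ((3 8 6 5 4))^(-28)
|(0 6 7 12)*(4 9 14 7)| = 7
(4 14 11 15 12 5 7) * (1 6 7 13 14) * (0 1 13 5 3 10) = (0 1 6 7 4 13 14 11 15 12 3 10) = [1, 6, 2, 10, 13, 5, 7, 4, 8, 9, 0, 15, 3, 14, 11, 12]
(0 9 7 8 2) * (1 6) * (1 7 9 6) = (9)(0 6 7 8 2) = [6, 1, 0, 3, 4, 5, 7, 8, 2, 9]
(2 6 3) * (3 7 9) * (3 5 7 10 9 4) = [0, 1, 6, 2, 3, 7, 10, 4, 8, 5, 9] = (2 6 10 9 5 7 4 3)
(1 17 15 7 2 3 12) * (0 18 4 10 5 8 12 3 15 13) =(0 18 4 10 5 8 12 1 17 13)(2 15 7) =[18, 17, 15, 3, 10, 8, 6, 2, 12, 9, 5, 11, 1, 0, 14, 7, 16, 13, 4]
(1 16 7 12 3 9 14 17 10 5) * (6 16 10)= (1 10 5)(3 9 14 17 6 16 7 12)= [0, 10, 2, 9, 4, 1, 16, 12, 8, 14, 5, 11, 3, 13, 17, 15, 7, 6]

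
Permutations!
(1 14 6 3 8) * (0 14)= (0 14 6 3 8 1)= [14, 0, 2, 8, 4, 5, 3, 7, 1, 9, 10, 11, 12, 13, 6]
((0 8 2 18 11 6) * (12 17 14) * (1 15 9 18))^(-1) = ((0 8 2 1 15 9 18 11 6)(12 17 14))^(-1) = (0 6 11 18 9 15 1 2 8)(12 14 17)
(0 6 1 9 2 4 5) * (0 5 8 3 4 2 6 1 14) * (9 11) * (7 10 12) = [1, 11, 2, 4, 8, 5, 14, 10, 3, 6, 12, 9, 7, 13, 0] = (0 1 11 9 6 14)(3 4 8)(7 10 12)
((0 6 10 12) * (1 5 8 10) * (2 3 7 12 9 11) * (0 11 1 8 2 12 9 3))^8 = (12)(0 5 9 3 8)(1 7 10 6 2)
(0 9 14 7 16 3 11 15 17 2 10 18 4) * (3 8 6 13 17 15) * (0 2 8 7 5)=[9, 1, 10, 11, 2, 0, 13, 16, 6, 14, 18, 3, 12, 17, 5, 15, 7, 8, 4]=(0 9 14 5)(2 10 18 4)(3 11)(6 13 17 8)(7 16)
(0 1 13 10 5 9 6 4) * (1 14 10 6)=(0 14 10 5 9 1 13 6 4)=[14, 13, 2, 3, 0, 9, 4, 7, 8, 1, 5, 11, 12, 6, 10]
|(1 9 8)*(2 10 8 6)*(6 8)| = |(1 9 8)(2 10 6)| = 3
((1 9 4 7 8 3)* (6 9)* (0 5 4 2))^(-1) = (0 2 9 6 1 3 8 7 4 5)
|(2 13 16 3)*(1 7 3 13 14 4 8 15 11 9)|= |(1 7 3 2 14 4 8 15 11 9)(13 16)|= 10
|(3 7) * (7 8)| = |(3 8 7)| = 3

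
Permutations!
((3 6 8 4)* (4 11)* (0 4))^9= (0 6)(3 11)(4 8)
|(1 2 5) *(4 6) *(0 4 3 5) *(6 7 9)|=9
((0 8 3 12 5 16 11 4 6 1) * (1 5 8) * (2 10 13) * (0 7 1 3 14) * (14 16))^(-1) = (0 14 5 6 4 11 16 8 12 3)(1 7)(2 13 10)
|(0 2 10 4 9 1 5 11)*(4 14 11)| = 20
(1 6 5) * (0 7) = (0 7)(1 6 5) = [7, 6, 2, 3, 4, 1, 5, 0]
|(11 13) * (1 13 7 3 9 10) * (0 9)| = 8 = |(0 9 10 1 13 11 7 3)|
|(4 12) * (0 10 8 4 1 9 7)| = |(0 10 8 4 12 1 9 7)| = 8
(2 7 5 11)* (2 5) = (2 7)(5 11) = [0, 1, 7, 3, 4, 11, 6, 2, 8, 9, 10, 5]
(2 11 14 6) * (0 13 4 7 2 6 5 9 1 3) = [13, 3, 11, 0, 7, 9, 6, 2, 8, 1, 10, 14, 12, 4, 5] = (0 13 4 7 2 11 14 5 9 1 3)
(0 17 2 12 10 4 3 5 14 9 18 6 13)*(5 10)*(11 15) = (0 17 2 12 5 14 9 18 6 13)(3 10 4)(11 15) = [17, 1, 12, 10, 3, 14, 13, 7, 8, 18, 4, 15, 5, 0, 9, 11, 16, 2, 6]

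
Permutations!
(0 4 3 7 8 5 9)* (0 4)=(3 7 8 5 9 4)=[0, 1, 2, 7, 3, 9, 6, 8, 5, 4]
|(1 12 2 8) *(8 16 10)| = 6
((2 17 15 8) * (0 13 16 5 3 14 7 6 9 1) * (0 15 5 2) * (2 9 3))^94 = (0 9 8 16 15 13 1)(2 17 5)(3 7)(6 14)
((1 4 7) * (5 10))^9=(5 10)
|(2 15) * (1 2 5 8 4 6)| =7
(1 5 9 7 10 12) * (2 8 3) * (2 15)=(1 5 9 7 10 12)(2 8 3 15)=[0, 5, 8, 15, 4, 9, 6, 10, 3, 7, 12, 11, 1, 13, 14, 2]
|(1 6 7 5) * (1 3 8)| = 6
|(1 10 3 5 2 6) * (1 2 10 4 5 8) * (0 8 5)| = 12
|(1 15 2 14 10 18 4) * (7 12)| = 14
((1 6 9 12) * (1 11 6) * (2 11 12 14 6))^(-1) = (2 11)(6 14 9)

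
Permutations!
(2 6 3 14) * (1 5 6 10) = (1 5 6 3 14 2 10) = [0, 5, 10, 14, 4, 6, 3, 7, 8, 9, 1, 11, 12, 13, 2]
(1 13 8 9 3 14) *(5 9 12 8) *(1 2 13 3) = (1 3 14 2 13 5 9)(8 12) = [0, 3, 13, 14, 4, 9, 6, 7, 12, 1, 10, 11, 8, 5, 2]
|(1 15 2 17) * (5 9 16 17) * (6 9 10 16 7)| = 21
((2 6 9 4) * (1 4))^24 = (1 9 6 2 4) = ((1 4 2 6 9))^24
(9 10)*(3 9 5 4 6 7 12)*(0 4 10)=(0 4 6 7 12 3 9)(5 10)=[4, 1, 2, 9, 6, 10, 7, 12, 8, 0, 5, 11, 3]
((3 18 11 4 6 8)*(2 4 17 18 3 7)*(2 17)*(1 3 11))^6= (1 8 11 17 4)(2 18 6 3 7)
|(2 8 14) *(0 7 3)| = 3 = |(0 7 3)(2 8 14)|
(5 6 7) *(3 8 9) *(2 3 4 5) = (2 3 8 9 4 5 6 7) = [0, 1, 3, 8, 5, 6, 7, 2, 9, 4]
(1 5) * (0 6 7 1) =[6, 5, 2, 3, 4, 0, 7, 1] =(0 6 7 1 5)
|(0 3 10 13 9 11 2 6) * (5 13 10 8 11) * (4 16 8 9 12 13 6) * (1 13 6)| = |(0 3 9 5 1 13 12 6)(2 4 16 8 11)| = 40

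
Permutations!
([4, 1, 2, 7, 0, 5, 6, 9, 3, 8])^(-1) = [4, 1, 2, 8, 0, 5, 6, 3, 9, 7]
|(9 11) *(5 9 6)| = 4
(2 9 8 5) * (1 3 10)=[0, 3, 9, 10, 4, 2, 6, 7, 5, 8, 1]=(1 3 10)(2 9 8 5)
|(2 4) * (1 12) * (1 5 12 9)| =2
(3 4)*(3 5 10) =[0, 1, 2, 4, 5, 10, 6, 7, 8, 9, 3] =(3 4 5 10)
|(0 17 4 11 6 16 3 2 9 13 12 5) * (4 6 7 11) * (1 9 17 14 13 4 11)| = 5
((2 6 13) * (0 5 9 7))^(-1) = (0 7 9 5)(2 13 6)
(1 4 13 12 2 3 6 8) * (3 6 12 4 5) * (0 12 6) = (0 12 2)(1 5 3 6 8)(4 13) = [12, 5, 0, 6, 13, 3, 8, 7, 1, 9, 10, 11, 2, 4]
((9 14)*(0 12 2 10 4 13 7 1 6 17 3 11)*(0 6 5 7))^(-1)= ((0 12 2 10 4 13)(1 5 7)(3 11 6 17)(9 14))^(-1)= (0 13 4 10 2 12)(1 7 5)(3 17 6 11)(9 14)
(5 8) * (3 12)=(3 12)(5 8)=[0, 1, 2, 12, 4, 8, 6, 7, 5, 9, 10, 11, 3]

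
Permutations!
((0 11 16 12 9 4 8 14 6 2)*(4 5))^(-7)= (0 9 14 11 5 6 16 4 2 12 8)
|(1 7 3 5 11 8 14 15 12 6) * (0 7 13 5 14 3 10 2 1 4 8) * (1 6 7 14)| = 15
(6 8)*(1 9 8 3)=(1 9 8 6 3)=[0, 9, 2, 1, 4, 5, 3, 7, 6, 8]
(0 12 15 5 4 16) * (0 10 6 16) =(0 12 15 5 4)(6 16 10) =[12, 1, 2, 3, 0, 4, 16, 7, 8, 9, 6, 11, 15, 13, 14, 5, 10]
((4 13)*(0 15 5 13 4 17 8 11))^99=((0 15 5 13 17 8 11))^99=(0 15 5 13 17 8 11)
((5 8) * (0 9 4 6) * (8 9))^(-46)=(0 5 4)(6 8 9)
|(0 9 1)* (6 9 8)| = 5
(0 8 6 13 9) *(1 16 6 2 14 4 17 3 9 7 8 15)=(0 15 1 16 6 13 7 8 2 14 4 17 3 9)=[15, 16, 14, 9, 17, 5, 13, 8, 2, 0, 10, 11, 12, 7, 4, 1, 6, 3]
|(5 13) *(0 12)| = 2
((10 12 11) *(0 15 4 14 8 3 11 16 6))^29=(0 10 14 6 11 4 16 3 15 12 8)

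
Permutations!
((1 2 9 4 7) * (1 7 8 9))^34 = ((1 2)(4 8 9))^34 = (4 8 9)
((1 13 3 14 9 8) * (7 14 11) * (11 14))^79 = ((1 13 3 14 9 8)(7 11))^79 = (1 13 3 14 9 8)(7 11)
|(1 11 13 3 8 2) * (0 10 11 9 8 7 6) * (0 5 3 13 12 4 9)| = 36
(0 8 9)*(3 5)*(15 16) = (0 8 9)(3 5)(15 16) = [8, 1, 2, 5, 4, 3, 6, 7, 9, 0, 10, 11, 12, 13, 14, 16, 15]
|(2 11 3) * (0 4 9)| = 3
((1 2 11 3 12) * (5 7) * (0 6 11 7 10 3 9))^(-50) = (0 11)(1 12 3 10 5 7 2)(6 9)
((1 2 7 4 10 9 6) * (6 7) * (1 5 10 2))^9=((2 6 5 10 9 7 4))^9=(2 5 9 4 6 10 7)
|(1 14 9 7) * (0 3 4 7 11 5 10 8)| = |(0 3 4 7 1 14 9 11 5 10 8)| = 11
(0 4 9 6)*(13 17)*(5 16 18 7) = (0 4 9 6)(5 16 18 7)(13 17) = [4, 1, 2, 3, 9, 16, 0, 5, 8, 6, 10, 11, 12, 17, 14, 15, 18, 13, 7]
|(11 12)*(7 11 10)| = |(7 11 12 10)| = 4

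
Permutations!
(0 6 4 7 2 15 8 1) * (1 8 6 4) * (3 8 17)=[4, 0, 15, 8, 7, 5, 1, 2, 17, 9, 10, 11, 12, 13, 14, 6, 16, 3]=(0 4 7 2 15 6 1)(3 8 17)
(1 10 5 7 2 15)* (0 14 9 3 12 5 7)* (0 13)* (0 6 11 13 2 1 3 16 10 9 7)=[14, 9, 15, 12, 4, 2, 11, 1, 8, 16, 0, 13, 5, 6, 7, 3, 10]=(0 14 7 1 9 16 10)(2 15 3 12 5)(6 11 13)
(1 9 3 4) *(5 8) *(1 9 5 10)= [0, 5, 2, 4, 9, 8, 6, 7, 10, 3, 1]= (1 5 8 10)(3 4 9)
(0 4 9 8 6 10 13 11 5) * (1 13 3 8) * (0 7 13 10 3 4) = (1 10 4 9)(3 8 6)(5 7 13 11) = [0, 10, 2, 8, 9, 7, 3, 13, 6, 1, 4, 5, 12, 11]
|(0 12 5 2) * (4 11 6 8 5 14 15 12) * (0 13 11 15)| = |(0 4 15 12 14)(2 13 11 6 8 5)| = 30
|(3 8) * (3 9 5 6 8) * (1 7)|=|(1 7)(5 6 8 9)|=4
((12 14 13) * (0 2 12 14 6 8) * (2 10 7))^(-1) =(0 8 6 12 2 7 10)(13 14)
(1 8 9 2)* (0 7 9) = (0 7 9 2 1 8) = [7, 8, 1, 3, 4, 5, 6, 9, 0, 2]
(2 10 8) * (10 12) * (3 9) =(2 12 10 8)(3 9) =[0, 1, 12, 9, 4, 5, 6, 7, 2, 3, 8, 11, 10]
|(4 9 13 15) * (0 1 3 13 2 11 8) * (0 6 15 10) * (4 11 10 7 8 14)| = |(0 1 3 13 7 8 6 15 11 14 4 9 2 10)| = 14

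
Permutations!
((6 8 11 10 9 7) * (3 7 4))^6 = ((3 7 6 8 11 10 9 4))^6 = (3 9 11 6)(4 10 8 7)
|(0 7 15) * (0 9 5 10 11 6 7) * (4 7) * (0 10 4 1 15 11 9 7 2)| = 30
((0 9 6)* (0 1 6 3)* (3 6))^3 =((0 9 6 1 3))^3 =(0 1 9 3 6)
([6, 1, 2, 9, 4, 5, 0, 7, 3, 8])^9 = (9)(0 6)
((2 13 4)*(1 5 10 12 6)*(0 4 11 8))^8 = ((0 4 2 13 11 8)(1 5 10 12 6))^8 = (0 2 11)(1 12 5 6 10)(4 13 8)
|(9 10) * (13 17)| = 2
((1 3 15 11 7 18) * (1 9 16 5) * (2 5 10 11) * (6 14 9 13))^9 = ((1 3 15 2 5)(6 14 9 16 10 11 7 18 13))^9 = (18)(1 5 2 15 3)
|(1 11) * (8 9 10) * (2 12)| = 6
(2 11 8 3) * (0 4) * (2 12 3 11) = (0 4)(3 12)(8 11) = [4, 1, 2, 12, 0, 5, 6, 7, 11, 9, 10, 8, 3]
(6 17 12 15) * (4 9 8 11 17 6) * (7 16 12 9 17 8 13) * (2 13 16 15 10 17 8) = (2 13 7 15 4 8 11)(9 16 12 10 17) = [0, 1, 13, 3, 8, 5, 6, 15, 11, 16, 17, 2, 10, 7, 14, 4, 12, 9]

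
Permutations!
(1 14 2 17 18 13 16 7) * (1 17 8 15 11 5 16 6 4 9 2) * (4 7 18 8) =(1 14)(2 4 9)(5 16 18 13 6 7 17 8 15 11) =[0, 14, 4, 3, 9, 16, 7, 17, 15, 2, 10, 5, 12, 6, 1, 11, 18, 8, 13]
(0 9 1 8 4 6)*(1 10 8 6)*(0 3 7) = (0 9 10 8 4 1 6 3 7) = [9, 6, 2, 7, 1, 5, 3, 0, 4, 10, 8]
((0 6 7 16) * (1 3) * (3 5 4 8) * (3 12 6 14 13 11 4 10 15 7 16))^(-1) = ((0 14 13 11 4 8 12 6 16)(1 5 10 15 7 3))^(-1) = (0 16 6 12 8 4 11 13 14)(1 3 7 15 10 5)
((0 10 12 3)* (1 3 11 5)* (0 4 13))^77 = (0 1 10 3 12 4 11 13 5)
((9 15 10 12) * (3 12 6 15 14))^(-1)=(3 14 9 12)(6 10 15)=((3 12 9 14)(6 15 10))^(-1)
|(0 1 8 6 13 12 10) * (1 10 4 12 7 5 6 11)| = |(0 10)(1 8 11)(4 12)(5 6 13 7)| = 12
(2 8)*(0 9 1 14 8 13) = (0 9 1 14 8 2 13) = [9, 14, 13, 3, 4, 5, 6, 7, 2, 1, 10, 11, 12, 0, 8]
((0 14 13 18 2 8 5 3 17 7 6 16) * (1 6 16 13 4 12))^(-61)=(0 16 7 17 3 5 8 2 18 13 6 1 12 4 14)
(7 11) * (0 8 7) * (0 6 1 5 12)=(0 8 7 11 6 1 5 12)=[8, 5, 2, 3, 4, 12, 1, 11, 7, 9, 10, 6, 0]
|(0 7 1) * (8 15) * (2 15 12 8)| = |(0 7 1)(2 15)(8 12)| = 6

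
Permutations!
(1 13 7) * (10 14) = (1 13 7)(10 14) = [0, 13, 2, 3, 4, 5, 6, 1, 8, 9, 14, 11, 12, 7, 10]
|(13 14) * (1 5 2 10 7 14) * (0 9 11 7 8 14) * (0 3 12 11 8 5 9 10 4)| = 20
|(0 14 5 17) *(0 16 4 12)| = 7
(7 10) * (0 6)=(0 6)(7 10)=[6, 1, 2, 3, 4, 5, 0, 10, 8, 9, 7]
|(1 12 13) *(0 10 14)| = 3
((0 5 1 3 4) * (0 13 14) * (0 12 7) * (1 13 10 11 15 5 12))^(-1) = (0 7 12)(1 14 13 5 15 11 10 4 3) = ((0 12 7)(1 3 4 10 11 15 5 13 14))^(-1)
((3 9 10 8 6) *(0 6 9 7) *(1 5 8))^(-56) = (1 10 9 8 5)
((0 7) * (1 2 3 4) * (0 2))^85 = (0 7 2 3 4 1)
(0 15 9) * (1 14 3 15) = (0 1 14 3 15 9) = [1, 14, 2, 15, 4, 5, 6, 7, 8, 0, 10, 11, 12, 13, 3, 9]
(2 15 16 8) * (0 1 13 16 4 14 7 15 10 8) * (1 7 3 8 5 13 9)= (0 7 15 4 14 3 8 2 10 5 13 16)(1 9)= [7, 9, 10, 8, 14, 13, 6, 15, 2, 1, 5, 11, 12, 16, 3, 4, 0]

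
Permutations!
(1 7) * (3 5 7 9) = (1 9 3 5 7) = [0, 9, 2, 5, 4, 7, 6, 1, 8, 3]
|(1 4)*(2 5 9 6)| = 4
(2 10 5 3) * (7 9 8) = (2 10 5 3)(7 9 8) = [0, 1, 10, 2, 4, 3, 6, 9, 7, 8, 5]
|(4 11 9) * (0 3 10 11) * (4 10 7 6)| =15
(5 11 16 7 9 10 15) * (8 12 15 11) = (5 8 12 15)(7 9 10 11 16) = [0, 1, 2, 3, 4, 8, 6, 9, 12, 10, 11, 16, 15, 13, 14, 5, 7]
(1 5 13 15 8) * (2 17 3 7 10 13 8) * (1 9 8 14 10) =(1 5 14 10 13 15 2 17 3 7)(8 9) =[0, 5, 17, 7, 4, 14, 6, 1, 9, 8, 13, 11, 12, 15, 10, 2, 16, 3]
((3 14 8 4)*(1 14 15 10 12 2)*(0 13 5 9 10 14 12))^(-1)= (0 10 9 5 13)(1 2 12)(3 4 8 14 15)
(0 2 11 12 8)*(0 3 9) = (0 2 11 12 8 3 9) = [2, 1, 11, 9, 4, 5, 6, 7, 3, 0, 10, 12, 8]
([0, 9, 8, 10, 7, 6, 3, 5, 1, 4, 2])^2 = [0, 4, 1, 2, 5, 3, 10, 6, 9, 7, 8]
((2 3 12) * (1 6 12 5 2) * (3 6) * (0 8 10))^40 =((0 8 10)(1 3 5 2 6 12))^40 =(0 8 10)(1 6 5)(2 3 12)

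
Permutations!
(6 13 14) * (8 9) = (6 13 14)(8 9) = [0, 1, 2, 3, 4, 5, 13, 7, 9, 8, 10, 11, 12, 14, 6]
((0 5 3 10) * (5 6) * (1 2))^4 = ((0 6 5 3 10)(1 2))^4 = (0 10 3 5 6)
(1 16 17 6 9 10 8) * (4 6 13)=[0, 16, 2, 3, 6, 5, 9, 7, 1, 10, 8, 11, 12, 4, 14, 15, 17, 13]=(1 16 17 13 4 6 9 10 8)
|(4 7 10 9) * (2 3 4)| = 6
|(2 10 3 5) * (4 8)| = 4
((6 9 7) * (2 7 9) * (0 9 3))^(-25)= ((0 9 3)(2 7 6))^(-25)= (0 3 9)(2 6 7)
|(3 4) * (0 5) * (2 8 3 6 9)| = |(0 5)(2 8 3 4 6 9)| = 6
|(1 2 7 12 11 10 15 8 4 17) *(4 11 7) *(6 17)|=20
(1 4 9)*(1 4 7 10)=[0, 7, 2, 3, 9, 5, 6, 10, 8, 4, 1]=(1 7 10)(4 9)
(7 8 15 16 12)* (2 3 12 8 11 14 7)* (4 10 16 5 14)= (2 3 12)(4 10 16 8 15 5 14 7 11)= [0, 1, 3, 12, 10, 14, 6, 11, 15, 9, 16, 4, 2, 13, 7, 5, 8]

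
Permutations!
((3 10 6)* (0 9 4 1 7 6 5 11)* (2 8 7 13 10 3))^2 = ((0 9 4 1 13 10 5 11)(2 8 7 6))^2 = (0 4 13 5)(1 10 11 9)(2 7)(6 8)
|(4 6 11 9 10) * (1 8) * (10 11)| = 6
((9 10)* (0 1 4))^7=((0 1 4)(9 10))^7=(0 1 4)(9 10)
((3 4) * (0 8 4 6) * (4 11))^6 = (11)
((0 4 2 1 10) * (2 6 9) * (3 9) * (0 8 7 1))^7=((0 4 6 3 9 2)(1 10 8 7))^7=(0 4 6 3 9 2)(1 7 8 10)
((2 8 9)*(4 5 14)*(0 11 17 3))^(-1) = ((0 11 17 3)(2 8 9)(4 5 14))^(-1) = (0 3 17 11)(2 9 8)(4 14 5)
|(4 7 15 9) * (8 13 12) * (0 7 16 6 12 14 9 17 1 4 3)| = |(0 7 15 17 1 4 16 6 12 8 13 14 9 3)| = 14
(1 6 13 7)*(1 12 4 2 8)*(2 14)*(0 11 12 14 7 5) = [11, 6, 8, 3, 7, 0, 13, 14, 1, 9, 10, 12, 4, 5, 2] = (0 11 12 4 7 14 2 8 1 6 13 5)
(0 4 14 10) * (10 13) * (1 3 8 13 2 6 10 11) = [4, 3, 6, 8, 14, 5, 10, 7, 13, 9, 0, 1, 12, 11, 2] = (0 4 14 2 6 10)(1 3 8 13 11)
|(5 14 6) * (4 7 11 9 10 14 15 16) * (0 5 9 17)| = 8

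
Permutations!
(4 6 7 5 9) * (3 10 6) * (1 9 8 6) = [0, 9, 2, 10, 3, 8, 7, 5, 6, 4, 1] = (1 9 4 3 10)(5 8 6 7)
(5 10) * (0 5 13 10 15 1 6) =(0 5 15 1 6)(10 13) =[5, 6, 2, 3, 4, 15, 0, 7, 8, 9, 13, 11, 12, 10, 14, 1]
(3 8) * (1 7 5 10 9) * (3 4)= (1 7 5 10 9)(3 8 4)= [0, 7, 2, 8, 3, 10, 6, 5, 4, 1, 9]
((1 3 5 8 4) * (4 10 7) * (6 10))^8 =((1 3 5 8 6 10 7 4))^8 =(10)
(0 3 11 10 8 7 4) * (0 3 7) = (0 7 4 3 11 10 8) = [7, 1, 2, 11, 3, 5, 6, 4, 0, 9, 8, 10]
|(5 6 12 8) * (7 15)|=|(5 6 12 8)(7 15)|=4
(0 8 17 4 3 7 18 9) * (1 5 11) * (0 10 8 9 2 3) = (0 9 10 8 17 4)(1 5 11)(2 3 7 18) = [9, 5, 3, 7, 0, 11, 6, 18, 17, 10, 8, 1, 12, 13, 14, 15, 16, 4, 2]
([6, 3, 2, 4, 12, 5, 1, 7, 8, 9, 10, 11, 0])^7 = [6, 3, 2, 4, 12, 5, 1, 7, 8, 9, 10, 11, 0]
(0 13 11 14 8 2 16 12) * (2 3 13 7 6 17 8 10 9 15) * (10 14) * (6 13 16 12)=(0 7 13 11 10 9 15 2 12)(3 16 6 17 8)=[7, 1, 12, 16, 4, 5, 17, 13, 3, 15, 9, 10, 0, 11, 14, 2, 6, 8]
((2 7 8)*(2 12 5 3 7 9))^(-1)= ((2 9)(3 7 8 12 5))^(-1)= (2 9)(3 5 12 8 7)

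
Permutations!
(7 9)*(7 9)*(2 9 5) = (2 9 5) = [0, 1, 9, 3, 4, 2, 6, 7, 8, 5]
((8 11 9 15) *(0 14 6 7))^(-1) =(0 7 6 14)(8 15 9 11)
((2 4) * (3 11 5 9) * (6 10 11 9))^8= (11)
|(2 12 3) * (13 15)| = 6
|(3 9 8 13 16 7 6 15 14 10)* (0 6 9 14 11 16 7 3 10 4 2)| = 36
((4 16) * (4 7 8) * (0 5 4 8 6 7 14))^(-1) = ((0 5 4 16 14)(6 7))^(-1) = (0 14 16 4 5)(6 7)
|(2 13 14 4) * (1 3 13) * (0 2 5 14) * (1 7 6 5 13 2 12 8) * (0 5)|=8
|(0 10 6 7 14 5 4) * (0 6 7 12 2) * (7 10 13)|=|(0 13 7 14 5 4 6 12 2)|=9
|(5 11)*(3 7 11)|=|(3 7 11 5)|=4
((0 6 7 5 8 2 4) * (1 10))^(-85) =(0 4 2 8 5 7 6)(1 10)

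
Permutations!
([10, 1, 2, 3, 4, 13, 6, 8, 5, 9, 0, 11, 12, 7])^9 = [10, 1, 2, 3, 4, 13, 6, 8, 5, 9, 0, 11, 12, 7]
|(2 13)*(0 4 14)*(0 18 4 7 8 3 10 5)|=|(0 7 8 3 10 5)(2 13)(4 14 18)|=6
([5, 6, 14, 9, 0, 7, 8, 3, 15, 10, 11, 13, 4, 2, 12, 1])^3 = [3, 15, 4, 11, 7, 9, 1, 10, 6, 13, 2, 14, 5, 12, 0, 8]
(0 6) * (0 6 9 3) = (0 9 3) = [9, 1, 2, 0, 4, 5, 6, 7, 8, 3]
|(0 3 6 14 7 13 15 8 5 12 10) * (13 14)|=18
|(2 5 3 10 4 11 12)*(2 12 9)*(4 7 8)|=9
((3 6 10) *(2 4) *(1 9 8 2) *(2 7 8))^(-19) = (1 9 2 4)(3 10 6)(7 8) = ((1 9 2 4)(3 6 10)(7 8))^(-19)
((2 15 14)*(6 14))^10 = ((2 15 6 14))^10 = (2 6)(14 15)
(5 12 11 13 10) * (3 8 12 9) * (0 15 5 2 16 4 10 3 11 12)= (0 15 5 9 11 13 3 8)(2 16 4 10)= [15, 1, 16, 8, 10, 9, 6, 7, 0, 11, 2, 13, 12, 3, 14, 5, 4]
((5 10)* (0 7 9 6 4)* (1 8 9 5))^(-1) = ((0 7 5 10 1 8 9 6 4))^(-1) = (0 4 6 9 8 1 10 5 7)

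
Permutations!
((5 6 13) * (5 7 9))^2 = ((5 6 13 7 9))^2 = (5 13 9 6 7)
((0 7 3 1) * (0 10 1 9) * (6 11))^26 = (11)(0 3)(7 9)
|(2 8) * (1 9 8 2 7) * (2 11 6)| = |(1 9 8 7)(2 11 6)| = 12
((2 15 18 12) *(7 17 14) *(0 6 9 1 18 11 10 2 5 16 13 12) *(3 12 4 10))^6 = ((0 6 9 1 18)(2 15 11 3 12 5 16 13 4 10)(7 17 14))^6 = (0 6 9 1 18)(2 16 11 4 12)(3 10 5 15 13)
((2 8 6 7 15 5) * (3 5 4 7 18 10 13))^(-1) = ((2 8 6 18 10 13 3 5)(4 7 15))^(-1) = (2 5 3 13 10 18 6 8)(4 15 7)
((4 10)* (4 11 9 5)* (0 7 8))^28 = (0 7 8)(4 9 10 5 11)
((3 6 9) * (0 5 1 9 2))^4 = ((0 5 1 9 3 6 2))^4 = (0 3 5 6 1 2 9)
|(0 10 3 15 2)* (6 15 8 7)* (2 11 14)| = |(0 10 3 8 7 6 15 11 14 2)| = 10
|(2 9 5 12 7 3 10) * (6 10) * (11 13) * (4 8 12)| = 10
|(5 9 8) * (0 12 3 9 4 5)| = 10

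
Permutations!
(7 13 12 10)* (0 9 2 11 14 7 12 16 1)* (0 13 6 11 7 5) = [9, 13, 7, 3, 4, 0, 11, 6, 8, 2, 12, 14, 10, 16, 5, 15, 1] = (0 9 2 7 6 11 14 5)(1 13 16)(10 12)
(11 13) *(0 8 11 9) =[8, 1, 2, 3, 4, 5, 6, 7, 11, 0, 10, 13, 12, 9] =(0 8 11 13 9)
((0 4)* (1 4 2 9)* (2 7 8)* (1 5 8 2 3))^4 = ((0 7 2 9 5 8 3 1 4))^4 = (0 5 4 9 1 2 3 7 8)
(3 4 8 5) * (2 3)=(2 3 4 8 5)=[0, 1, 3, 4, 8, 2, 6, 7, 5]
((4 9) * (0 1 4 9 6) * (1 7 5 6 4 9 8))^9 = (9)(0 7 5 6)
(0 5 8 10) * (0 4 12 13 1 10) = (0 5 8)(1 10 4 12 13) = [5, 10, 2, 3, 12, 8, 6, 7, 0, 9, 4, 11, 13, 1]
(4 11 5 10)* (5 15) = (4 11 15 5 10) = [0, 1, 2, 3, 11, 10, 6, 7, 8, 9, 4, 15, 12, 13, 14, 5]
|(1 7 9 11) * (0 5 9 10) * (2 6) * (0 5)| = 6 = |(1 7 10 5 9 11)(2 6)|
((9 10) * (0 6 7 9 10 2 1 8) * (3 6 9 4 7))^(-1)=((10)(0 9 2 1 8)(3 6)(4 7))^(-1)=(10)(0 8 1 2 9)(3 6)(4 7)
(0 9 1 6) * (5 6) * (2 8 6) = (0 9 1 5 2 8 6) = [9, 5, 8, 3, 4, 2, 0, 7, 6, 1]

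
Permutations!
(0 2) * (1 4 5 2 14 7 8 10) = (0 14 7 8 10 1 4 5 2) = [14, 4, 0, 3, 5, 2, 6, 8, 10, 9, 1, 11, 12, 13, 7]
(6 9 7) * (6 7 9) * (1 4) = (9)(1 4) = [0, 4, 2, 3, 1, 5, 6, 7, 8, 9]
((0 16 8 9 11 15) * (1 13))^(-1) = ((0 16 8 9 11 15)(1 13))^(-1) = (0 15 11 9 8 16)(1 13)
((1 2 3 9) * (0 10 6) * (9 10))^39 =(0 3 9 10 1 6 2)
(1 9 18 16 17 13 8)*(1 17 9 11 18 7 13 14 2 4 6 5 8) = (1 11 18 16 9 7 13)(2 4 6 5 8 17 14) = [0, 11, 4, 3, 6, 8, 5, 13, 17, 7, 10, 18, 12, 1, 2, 15, 9, 14, 16]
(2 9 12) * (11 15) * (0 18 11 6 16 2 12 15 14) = (0 18 11 14)(2 9 15 6 16) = [18, 1, 9, 3, 4, 5, 16, 7, 8, 15, 10, 14, 12, 13, 0, 6, 2, 17, 11]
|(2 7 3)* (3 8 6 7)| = 6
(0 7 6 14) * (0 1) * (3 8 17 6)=(0 7 3 8 17 6 14 1)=[7, 0, 2, 8, 4, 5, 14, 3, 17, 9, 10, 11, 12, 13, 1, 15, 16, 6]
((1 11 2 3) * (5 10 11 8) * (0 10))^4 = ((0 10 11 2 3 1 8 5))^4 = (0 3)(1 10)(2 5)(8 11)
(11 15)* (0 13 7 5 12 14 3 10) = (0 13 7 5 12 14 3 10)(11 15) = [13, 1, 2, 10, 4, 12, 6, 5, 8, 9, 0, 15, 14, 7, 3, 11]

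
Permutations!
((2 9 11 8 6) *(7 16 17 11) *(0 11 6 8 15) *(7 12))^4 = (0 11 15)(2 16 9 17 12 6 7)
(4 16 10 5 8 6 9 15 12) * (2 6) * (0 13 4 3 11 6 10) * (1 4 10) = (0 13 10 5 8 2 1 4 16)(3 11 6 9 15 12) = [13, 4, 1, 11, 16, 8, 9, 7, 2, 15, 5, 6, 3, 10, 14, 12, 0]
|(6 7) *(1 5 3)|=|(1 5 3)(6 7)|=6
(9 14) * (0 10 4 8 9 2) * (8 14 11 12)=[10, 1, 0, 3, 14, 5, 6, 7, 9, 11, 4, 12, 8, 13, 2]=(0 10 4 14 2)(8 9 11 12)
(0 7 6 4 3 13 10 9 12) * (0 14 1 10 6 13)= (0 7 13 6 4 3)(1 10 9 12 14)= [7, 10, 2, 0, 3, 5, 4, 13, 8, 12, 9, 11, 14, 6, 1]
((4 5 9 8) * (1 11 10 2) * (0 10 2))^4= (1 11 2)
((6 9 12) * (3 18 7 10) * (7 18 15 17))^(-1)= (18)(3 10 7 17 15)(6 12 9)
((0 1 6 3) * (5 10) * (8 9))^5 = (0 1 6 3)(5 10)(8 9) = ((0 1 6 3)(5 10)(8 9))^5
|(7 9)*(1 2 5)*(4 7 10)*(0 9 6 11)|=21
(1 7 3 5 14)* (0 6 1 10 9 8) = (0 6 1 7 3 5 14 10 9 8) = [6, 7, 2, 5, 4, 14, 1, 3, 0, 8, 9, 11, 12, 13, 10]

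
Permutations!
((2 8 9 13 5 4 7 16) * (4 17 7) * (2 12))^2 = ((2 8 9 13 5 17 7 16 12))^2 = (2 9 5 7 12 8 13 17 16)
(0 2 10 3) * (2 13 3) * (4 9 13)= [4, 1, 10, 0, 9, 5, 6, 7, 8, 13, 2, 11, 12, 3]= (0 4 9 13 3)(2 10)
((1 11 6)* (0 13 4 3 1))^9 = ((0 13 4 3 1 11 6))^9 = (0 4 1 6 13 3 11)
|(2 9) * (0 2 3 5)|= |(0 2 9 3 5)|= 5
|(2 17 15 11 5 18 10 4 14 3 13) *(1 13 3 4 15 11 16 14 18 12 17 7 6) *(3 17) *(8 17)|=30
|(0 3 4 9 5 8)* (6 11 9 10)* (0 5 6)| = 12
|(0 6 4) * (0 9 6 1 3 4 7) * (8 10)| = 14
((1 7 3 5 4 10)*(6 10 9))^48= ((1 7 3 5 4 9 6 10))^48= (10)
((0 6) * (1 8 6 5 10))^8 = (0 10 8)(1 6 5)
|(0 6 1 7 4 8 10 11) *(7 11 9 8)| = 12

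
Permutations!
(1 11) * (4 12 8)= [0, 11, 2, 3, 12, 5, 6, 7, 4, 9, 10, 1, 8]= (1 11)(4 12 8)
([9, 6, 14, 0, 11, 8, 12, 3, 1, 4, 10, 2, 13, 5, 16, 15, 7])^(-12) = [16, 1, 9, 14, 3, 5, 6, 2, 8, 7, 10, 0, 12, 13, 4, 15, 11]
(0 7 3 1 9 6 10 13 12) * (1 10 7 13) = (0 13 12)(1 9 6 7 3 10) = [13, 9, 2, 10, 4, 5, 7, 3, 8, 6, 1, 11, 0, 12]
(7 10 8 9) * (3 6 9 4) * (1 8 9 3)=(1 8 4)(3 6)(7 10 9)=[0, 8, 2, 6, 1, 5, 3, 10, 4, 7, 9]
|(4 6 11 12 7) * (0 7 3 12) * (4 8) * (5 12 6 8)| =|(0 7 5 12 3 6 11)(4 8)| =14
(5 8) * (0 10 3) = (0 10 3)(5 8) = [10, 1, 2, 0, 4, 8, 6, 7, 5, 9, 3]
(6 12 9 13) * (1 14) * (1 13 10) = (1 14 13 6 12 9 10) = [0, 14, 2, 3, 4, 5, 12, 7, 8, 10, 1, 11, 9, 6, 13]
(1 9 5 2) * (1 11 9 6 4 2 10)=[0, 6, 11, 3, 2, 10, 4, 7, 8, 5, 1, 9]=(1 6 4 2 11 9 5 10)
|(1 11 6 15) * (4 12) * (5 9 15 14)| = |(1 11 6 14 5 9 15)(4 12)| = 14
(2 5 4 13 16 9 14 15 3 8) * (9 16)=[0, 1, 5, 8, 13, 4, 6, 7, 2, 14, 10, 11, 12, 9, 15, 3, 16]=(16)(2 5 4 13 9 14 15 3 8)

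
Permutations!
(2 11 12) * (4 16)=(2 11 12)(4 16)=[0, 1, 11, 3, 16, 5, 6, 7, 8, 9, 10, 12, 2, 13, 14, 15, 4]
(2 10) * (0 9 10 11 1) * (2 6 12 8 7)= (0 9 10 6 12 8 7 2 11 1)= [9, 0, 11, 3, 4, 5, 12, 2, 7, 10, 6, 1, 8]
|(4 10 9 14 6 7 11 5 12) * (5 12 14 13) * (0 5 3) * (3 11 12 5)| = 10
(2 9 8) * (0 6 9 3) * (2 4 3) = [6, 1, 2, 0, 3, 5, 9, 7, 4, 8] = (0 6 9 8 4 3)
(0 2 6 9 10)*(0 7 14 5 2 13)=(0 13)(2 6 9 10 7 14 5)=[13, 1, 6, 3, 4, 2, 9, 14, 8, 10, 7, 11, 12, 0, 5]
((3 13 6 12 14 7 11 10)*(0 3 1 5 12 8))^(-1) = ((0 3 13 6 8)(1 5 12 14 7 11 10))^(-1) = (0 8 6 13 3)(1 10 11 7 14 12 5)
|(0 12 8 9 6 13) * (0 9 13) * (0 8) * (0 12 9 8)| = 6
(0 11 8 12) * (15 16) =(0 11 8 12)(15 16) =[11, 1, 2, 3, 4, 5, 6, 7, 12, 9, 10, 8, 0, 13, 14, 16, 15]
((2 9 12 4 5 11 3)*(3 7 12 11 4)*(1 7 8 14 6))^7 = (1 8 2 7 14 9 12 6 11 3)(4 5)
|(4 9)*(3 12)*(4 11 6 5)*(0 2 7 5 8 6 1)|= 8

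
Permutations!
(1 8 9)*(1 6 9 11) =(1 8 11)(6 9) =[0, 8, 2, 3, 4, 5, 9, 7, 11, 6, 10, 1]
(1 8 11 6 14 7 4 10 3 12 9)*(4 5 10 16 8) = (1 4 16 8 11 6 14 7 5 10 3 12 9) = [0, 4, 2, 12, 16, 10, 14, 5, 11, 1, 3, 6, 9, 13, 7, 15, 8]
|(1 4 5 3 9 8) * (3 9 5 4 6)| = 6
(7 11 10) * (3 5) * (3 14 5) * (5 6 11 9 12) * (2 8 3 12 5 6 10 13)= (2 8 3 12 6 11 13)(5 14 10 7 9)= [0, 1, 8, 12, 4, 14, 11, 9, 3, 5, 7, 13, 6, 2, 10]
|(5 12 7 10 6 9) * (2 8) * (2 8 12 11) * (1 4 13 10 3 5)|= |(1 4 13 10 6 9)(2 12 7 3 5 11)|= 6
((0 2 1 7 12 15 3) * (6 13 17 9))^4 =((0 2 1 7 12 15 3)(6 13 17 9))^4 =(17)(0 12 2 15 1 3 7)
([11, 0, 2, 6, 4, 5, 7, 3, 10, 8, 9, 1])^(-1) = [1, 11, 2, 7, 4, 5, 3, 6, 9, 10, 8, 0]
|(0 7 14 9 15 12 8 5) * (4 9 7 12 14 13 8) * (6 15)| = 11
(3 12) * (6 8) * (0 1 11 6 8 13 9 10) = (0 1 11 6 13 9 10)(3 12) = [1, 11, 2, 12, 4, 5, 13, 7, 8, 10, 0, 6, 3, 9]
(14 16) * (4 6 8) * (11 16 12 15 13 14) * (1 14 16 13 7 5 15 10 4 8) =(1 14 12 10 4 6)(5 15 7)(11 13 16) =[0, 14, 2, 3, 6, 15, 1, 5, 8, 9, 4, 13, 10, 16, 12, 7, 11]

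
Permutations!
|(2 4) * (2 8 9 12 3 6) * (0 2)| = 8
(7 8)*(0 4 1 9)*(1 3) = [4, 9, 2, 1, 3, 5, 6, 8, 7, 0] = (0 4 3 1 9)(7 8)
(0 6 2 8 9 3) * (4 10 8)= [6, 1, 4, 0, 10, 5, 2, 7, 9, 3, 8]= (0 6 2 4 10 8 9 3)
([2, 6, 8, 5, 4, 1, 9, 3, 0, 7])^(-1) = [8, 5, 0, 7, 4, 3, 1, 9, 2, 6]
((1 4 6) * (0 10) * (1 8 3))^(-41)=(0 10)(1 3 8 6 4)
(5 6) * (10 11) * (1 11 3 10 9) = (1 11 9)(3 10)(5 6) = [0, 11, 2, 10, 4, 6, 5, 7, 8, 1, 3, 9]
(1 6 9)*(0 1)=(0 1 6 9)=[1, 6, 2, 3, 4, 5, 9, 7, 8, 0]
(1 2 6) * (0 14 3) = (0 14 3)(1 2 6) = [14, 2, 6, 0, 4, 5, 1, 7, 8, 9, 10, 11, 12, 13, 3]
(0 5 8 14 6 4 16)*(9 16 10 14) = (0 5 8 9 16)(4 10 14 6) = [5, 1, 2, 3, 10, 8, 4, 7, 9, 16, 14, 11, 12, 13, 6, 15, 0]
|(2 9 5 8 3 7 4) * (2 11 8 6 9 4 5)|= 9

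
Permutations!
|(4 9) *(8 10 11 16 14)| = 10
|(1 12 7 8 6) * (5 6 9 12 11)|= |(1 11 5 6)(7 8 9 12)|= 4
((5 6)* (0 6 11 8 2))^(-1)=(0 2 8 11 5 6)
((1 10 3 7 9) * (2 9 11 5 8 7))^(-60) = ((1 10 3 2 9)(5 8 7 11))^(-60) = (11)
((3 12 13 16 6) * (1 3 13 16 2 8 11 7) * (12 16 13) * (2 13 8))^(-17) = (1 7 11 8 12 6 16 3)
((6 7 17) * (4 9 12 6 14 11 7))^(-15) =((4 9 12 6)(7 17 14 11))^(-15) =(4 9 12 6)(7 17 14 11)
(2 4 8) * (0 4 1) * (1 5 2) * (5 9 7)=(0 4 8 1)(2 9 7 5)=[4, 0, 9, 3, 8, 2, 6, 5, 1, 7]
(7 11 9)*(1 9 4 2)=(1 9 7 11 4 2)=[0, 9, 1, 3, 2, 5, 6, 11, 8, 7, 10, 4]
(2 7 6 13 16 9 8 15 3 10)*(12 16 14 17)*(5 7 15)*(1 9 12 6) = (1 9 8 5 7)(2 15 3 10)(6 13 14 17)(12 16) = [0, 9, 15, 10, 4, 7, 13, 1, 5, 8, 2, 11, 16, 14, 17, 3, 12, 6]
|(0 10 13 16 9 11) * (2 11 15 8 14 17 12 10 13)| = |(0 13 16 9 15 8 14 17 12 10 2 11)| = 12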